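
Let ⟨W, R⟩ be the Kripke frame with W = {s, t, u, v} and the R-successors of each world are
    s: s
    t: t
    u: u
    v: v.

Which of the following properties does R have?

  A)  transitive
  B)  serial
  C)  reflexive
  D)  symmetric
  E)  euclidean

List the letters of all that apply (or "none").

A, B, C, D, E

(A) transitive: R is closed under composition.
(B) serial: every world has an R-successor.
(C) reflexive: each world relates to itself.
(D) symmetric: every R-edge is matched by its reverse.
(E) euclidean: any two R-successors of the same world are R-related.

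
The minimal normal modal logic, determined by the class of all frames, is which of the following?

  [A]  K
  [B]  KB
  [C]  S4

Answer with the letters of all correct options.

(A) K is determined by exactly this class.
(B) KB is determined by the class of symmetric frames.
(C) S4 is determined by the class of reflexive and transitive frames.

A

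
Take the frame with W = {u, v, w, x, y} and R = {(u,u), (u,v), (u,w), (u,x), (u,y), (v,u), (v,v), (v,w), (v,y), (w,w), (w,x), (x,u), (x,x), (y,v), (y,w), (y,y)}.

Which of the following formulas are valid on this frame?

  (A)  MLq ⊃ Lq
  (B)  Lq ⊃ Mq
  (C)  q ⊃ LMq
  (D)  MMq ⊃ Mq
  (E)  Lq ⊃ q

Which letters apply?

B, E

R is reflexive: each world relates to itself.
R is not symmetric: u R w but not w R u.
R is not transitive: v R u and u R x but not v R x.
R is not euclidean: u R v and u R x but not v R x.
R is serial: every world has an R-successor.
(A) MLq ⊃ Lq is the dual of axiom 5; it is valid on a frame exactly when R is euclidean. R is not euclidean, so not valid.
(B) Lq ⊃ Mq is axiom D, which corresponds to seriality. R is serial — valid.
(C) q ⊃ LMq (axiom B) characterises the symmetric frames. R is not symmetric — not valid.
(D) MMq ⊃ Mq is the dual of axiom 4; it is valid on a frame exactly when R is transitive. R is not transitive, so not valid.
(E) Lq ⊃ q (axiom T) characterises the reflexive frames. R is reflexive — valid.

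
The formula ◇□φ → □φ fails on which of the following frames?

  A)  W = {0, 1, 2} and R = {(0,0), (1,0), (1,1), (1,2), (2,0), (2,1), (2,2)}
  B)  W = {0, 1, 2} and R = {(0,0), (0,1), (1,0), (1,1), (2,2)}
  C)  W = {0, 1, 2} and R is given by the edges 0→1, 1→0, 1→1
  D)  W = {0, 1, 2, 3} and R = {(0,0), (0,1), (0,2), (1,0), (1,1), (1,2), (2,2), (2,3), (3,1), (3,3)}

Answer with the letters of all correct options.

A, C, D

The schema ◇□φ → □φ is the dual of axiom 5; it is valid on a frame iff R is euclidean.
(A) R is not euclidean (1 R 0 and 1 R 1 but not 0 R 1), so the schema fails here.
(B) R is euclidean (any two R-successors of the same world are R-related), so the schema is valid here.
(C) R is not euclidean (1 R 0 and 1 R 0 but not 0 R 0), so the schema fails here.
(D) R is not euclidean (0 R 2 and 0 R 0 but not 2 R 0), so the schema fails here.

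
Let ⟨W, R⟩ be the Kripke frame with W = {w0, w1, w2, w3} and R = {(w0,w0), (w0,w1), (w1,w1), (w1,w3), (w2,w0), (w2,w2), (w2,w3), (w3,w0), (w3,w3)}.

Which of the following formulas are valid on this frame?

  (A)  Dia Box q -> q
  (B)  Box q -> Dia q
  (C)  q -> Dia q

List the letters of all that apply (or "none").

B, C

R is reflexive: each world relates to itself.
R is not symmetric: w0 R w1 but not w1 R w0.
R is serial: every world has an R-successor.
(A) Dia Box q -> q is the dual of axiom B; it is valid on a frame exactly when R is symmetric. R is not symmetric, so not valid.
(B) Box q -> Dia q (axiom D) characterises the serial frames. R is serial — valid.
(C) the dual of axiom T: valid iff R is reflexive. R is reflexive — valid.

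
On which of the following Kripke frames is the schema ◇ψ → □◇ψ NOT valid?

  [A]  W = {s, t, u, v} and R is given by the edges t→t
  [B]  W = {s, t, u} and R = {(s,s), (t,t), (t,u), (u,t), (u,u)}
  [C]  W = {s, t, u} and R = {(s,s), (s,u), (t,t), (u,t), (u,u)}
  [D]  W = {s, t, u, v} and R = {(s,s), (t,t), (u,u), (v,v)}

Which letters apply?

The schema ◇ψ → □◇ψ is axiom 5; it is valid on a frame iff R is euclidean.
(A) R is euclidean (any two R-successors of the same world are R-related), so the schema is valid here.
(B) R is euclidean (any two R-successors of the same world are R-related), so the schema is valid here.
(C) R is not euclidean (s R u and s R s but not u R s), so the schema fails here.
(D) R is euclidean (any two R-successors of the same world are R-related), so the schema is valid here.

C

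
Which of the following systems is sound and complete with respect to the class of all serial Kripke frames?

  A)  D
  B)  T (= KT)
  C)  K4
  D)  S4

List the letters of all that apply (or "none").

A

(A) D is determined by exactly this class.
(B) T (= KT) is determined by the class of reflexive frames.
(C) K4 is determined by the class of transitive frames.
(D) S4 is determined by the class of reflexive and transitive frames.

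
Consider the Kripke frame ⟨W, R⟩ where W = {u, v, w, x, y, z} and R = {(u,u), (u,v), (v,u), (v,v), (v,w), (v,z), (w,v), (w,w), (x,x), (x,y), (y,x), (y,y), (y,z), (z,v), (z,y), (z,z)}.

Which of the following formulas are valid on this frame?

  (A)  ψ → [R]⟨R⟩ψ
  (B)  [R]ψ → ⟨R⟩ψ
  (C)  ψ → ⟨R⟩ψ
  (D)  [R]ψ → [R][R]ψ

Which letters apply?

A, B, C

R is reflexive: each world relates to itself.
R is symmetric: every R-edge is matched by its reverse.
R is not transitive: u R v and v R w but not u R w.
R is serial: every world has an R-successor.
(A) ψ → [R]⟨R⟩ψ is axiom B, which corresponds to symmetry. R is symmetric — valid.
(B) axiom D: valid iff R is serial. R is serial — valid.
(C) ψ → ⟨R⟩ψ is the dual of axiom T; it is valid on a frame exactly when R is reflexive. R is reflexive, so valid.
(D) [R]ψ → [R][R]ψ (axiom 4) characterises the transitive frames. R is not transitive — not valid.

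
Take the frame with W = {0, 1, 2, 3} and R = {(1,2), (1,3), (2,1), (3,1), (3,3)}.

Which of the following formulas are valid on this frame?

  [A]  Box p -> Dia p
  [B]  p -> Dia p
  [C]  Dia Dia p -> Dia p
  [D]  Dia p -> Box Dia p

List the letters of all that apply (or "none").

R is not reflexive: not 0 R 0.
R is not transitive: 1 R 2 and 2 R 1 but not 1 R 1.
R is not euclidean: 1 R 2 and 1 R 3 but not 2 R 3.
R is not serial: 0 has no R-successor.
(A) Box p -> Dia p is axiom D, which corresponds to seriality. R is not serial — not valid.
(B) p -> Dia p (the dual of axiom T) characterises the reflexive frames. R is not reflexive — not valid.
(C) Dia Dia p -> Dia p is the dual of axiom 4, which corresponds to transitivity. R is not transitive — not valid.
(D) Dia p -> Box Dia p (axiom 5) characterises the euclidean frames. R is not euclidean — not valid.

none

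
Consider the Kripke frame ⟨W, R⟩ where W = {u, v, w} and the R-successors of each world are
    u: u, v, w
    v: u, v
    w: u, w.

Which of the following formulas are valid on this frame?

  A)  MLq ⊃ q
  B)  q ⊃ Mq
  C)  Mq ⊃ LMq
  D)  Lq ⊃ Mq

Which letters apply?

R is reflexive: each world relates to itself.
R is symmetric: every R-edge is matched by its reverse.
R is not euclidean: u R v and u R w but not v R w.
R is serial: every world has an R-successor.
(A) MLq ⊃ q (the dual of axiom B) characterises the symmetric frames. R is symmetric — valid.
(B) q ⊃ Mq is the dual of axiom T; it is valid on a frame exactly when R is reflexive. R is reflexive, so valid.
(C) axiom 5: valid iff R is euclidean. R is not euclidean — not valid.
(D) Lq ⊃ Mq is axiom D; it is valid on a frame exactly when R is serial. R is serial, so valid.

A, B, D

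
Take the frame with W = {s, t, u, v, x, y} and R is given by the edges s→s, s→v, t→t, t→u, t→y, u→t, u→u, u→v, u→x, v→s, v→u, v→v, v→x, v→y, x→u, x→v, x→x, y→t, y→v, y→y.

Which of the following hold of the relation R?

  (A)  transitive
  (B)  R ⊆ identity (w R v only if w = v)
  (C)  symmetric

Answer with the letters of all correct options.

C

(A) not transitive: s R v and v R u but not s R u.
(B) not ⊆ identity: s R v with s ≠ v.
(C) symmetric: every R-edge is matched by its reverse.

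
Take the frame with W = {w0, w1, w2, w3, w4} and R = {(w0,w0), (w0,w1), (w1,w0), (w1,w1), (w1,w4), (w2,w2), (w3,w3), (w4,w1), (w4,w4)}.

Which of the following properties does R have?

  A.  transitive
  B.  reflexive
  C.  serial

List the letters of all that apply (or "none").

B, C

(A) not transitive: w0 R w1 and w1 R w4 but not w0 R w4.
(B) reflexive: each world relates to itself.
(C) serial: every world has an R-successor.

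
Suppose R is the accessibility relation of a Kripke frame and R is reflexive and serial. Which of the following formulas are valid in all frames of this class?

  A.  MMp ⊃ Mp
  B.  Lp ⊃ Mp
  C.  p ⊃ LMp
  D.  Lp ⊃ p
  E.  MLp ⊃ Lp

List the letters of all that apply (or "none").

B, D

(A) MMp ⊃ Mp is the dual of axiom 4, which corresponds to transitivity. Such an R need not be transitive — not valid.
(B) Lp ⊃ Mp is axiom D; it is valid on a frame exactly when R is serial. Every such R is serial, so valid.
(C) axiom B: valid iff R is symmetric. Such an R need not be symmetric — not valid.
(D) Lp ⊃ p (axiom T) characterises the reflexive frames. Every such R is reflexive — valid.
(E) MLp ⊃ Lp is the dual of axiom 5; it is valid on a frame exactly when R is euclidean. Such an R need not be euclidean, so not valid.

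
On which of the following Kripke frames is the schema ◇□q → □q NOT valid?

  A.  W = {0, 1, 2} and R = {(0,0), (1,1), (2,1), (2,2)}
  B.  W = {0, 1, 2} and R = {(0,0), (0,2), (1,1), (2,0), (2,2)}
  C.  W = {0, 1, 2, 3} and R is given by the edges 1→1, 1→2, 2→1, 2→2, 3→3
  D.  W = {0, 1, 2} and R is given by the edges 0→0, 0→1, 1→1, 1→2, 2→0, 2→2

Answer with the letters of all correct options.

A, D

The schema ◇□q → □q is the dual of axiom 5; it is valid on a frame iff R is euclidean.
(A) R is not euclidean (2 R 1 and 2 R 2 but not 1 R 2), so the schema fails here.
(B) R is euclidean (any two R-successors of the same world are R-related), so the schema is valid here.
(C) R is euclidean (any two R-successors of the same world are R-related), so the schema is valid here.
(D) R is not euclidean (0 R 1 and 0 R 0 but not 1 R 0), so the schema fails here.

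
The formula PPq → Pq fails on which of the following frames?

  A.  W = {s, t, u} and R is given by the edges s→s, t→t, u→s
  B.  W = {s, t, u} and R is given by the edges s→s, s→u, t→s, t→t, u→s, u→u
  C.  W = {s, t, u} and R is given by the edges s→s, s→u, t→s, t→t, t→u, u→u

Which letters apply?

The schema PPq → Pq is the dual of axiom 4; it is valid on a frame iff R is transitive.
(A) R is transitive (R is closed under composition), so the schema is valid here.
(B) R is not transitive (t R s and s R u but not t R u), so the schema fails here.
(C) R is transitive (R is closed under composition), so the schema is valid here.

B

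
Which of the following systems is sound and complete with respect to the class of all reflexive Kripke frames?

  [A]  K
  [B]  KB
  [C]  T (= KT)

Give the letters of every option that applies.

(A) K is determined by the class of arbitrary frames.
(B) KB is determined by the class of symmetric frames.
(C) T (= KT) is determined by exactly this class.

C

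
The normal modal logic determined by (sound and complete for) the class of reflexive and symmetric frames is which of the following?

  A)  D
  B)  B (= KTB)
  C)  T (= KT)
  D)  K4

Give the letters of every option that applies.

(A) D is determined by the class of serial frames.
(B) B (= KTB) is determined by exactly this class.
(C) T (= KT) is determined by the class of reflexive frames.
(D) K4 is determined by the class of transitive frames.

B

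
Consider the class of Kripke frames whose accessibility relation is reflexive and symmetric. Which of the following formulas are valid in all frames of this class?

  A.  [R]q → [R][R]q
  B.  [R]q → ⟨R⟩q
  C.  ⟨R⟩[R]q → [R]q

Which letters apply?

Reflexive relations are serial.
(A) axiom 4: valid iff R is transitive. Such an R need not be transitive — not valid.
(B) axiom D: valid iff R is serial. Every such R is serial — valid.
(C) ⟨R⟩[R]q → [R]q is the dual of axiom 5; it is valid on a frame exactly when R is euclidean. Such an R need not be euclidean, so not valid.

B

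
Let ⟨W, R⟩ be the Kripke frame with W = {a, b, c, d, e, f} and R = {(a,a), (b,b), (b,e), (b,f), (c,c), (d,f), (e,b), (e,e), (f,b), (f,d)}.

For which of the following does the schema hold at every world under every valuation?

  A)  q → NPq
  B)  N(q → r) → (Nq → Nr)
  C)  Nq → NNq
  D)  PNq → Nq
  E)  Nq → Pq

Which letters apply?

R is symmetric: every R-edge is matched by its reverse.
R is not transitive: b R f and f R d but not b R d.
R is not euclidean: b R e and b R f but not e R f.
R is serial: every world has an R-successor.
(A) q → NPq (axiom B) characterises the symmetric frames. R is symmetric — valid.
(B) this is just K, valid on every normal frame.
(C) Nq → NNq is axiom 4, which corresponds to transitivity. R is not transitive — not valid.
(D) the dual of axiom 5: valid iff R is euclidean. R is not euclidean — not valid.
(E) Nq → Pq is axiom D; it is valid on a frame exactly when R is serial. R is serial, so valid.

A, B, E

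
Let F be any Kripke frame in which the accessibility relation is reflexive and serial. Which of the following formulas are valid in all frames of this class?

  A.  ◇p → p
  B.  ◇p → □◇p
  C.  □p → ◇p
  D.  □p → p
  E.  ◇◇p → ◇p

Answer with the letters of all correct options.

C, D

(A) ◇p → p is the converse of T; it holds exactly when R ⊆ identity. Such an R need not be a subset of the identity — not valid.
(B) ◇p → □◇p is axiom 5; it is valid on a frame exactly when R is euclidean. Such an R need not be euclidean, so not valid.
(C) axiom D: valid iff R is serial. Every such R is serial — valid.
(D) axiom T: valid iff R is reflexive. Every such R is reflexive — valid.
(E) ◇◇p → ◇p (the dual of axiom 4) characterises the transitive frames. Such an R need not be transitive — not valid.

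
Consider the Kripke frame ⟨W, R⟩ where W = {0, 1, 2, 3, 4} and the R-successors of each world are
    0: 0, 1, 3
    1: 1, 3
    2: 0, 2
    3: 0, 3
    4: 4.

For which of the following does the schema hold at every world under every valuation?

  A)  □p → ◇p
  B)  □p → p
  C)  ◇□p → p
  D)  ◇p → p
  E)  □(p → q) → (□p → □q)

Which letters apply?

R is reflexive: each world relates to itself.
R is not symmetric: 0 R 1 but not 1 R 0.
R is serial: every world has an R-successor.
R is not a subset of the identity: 0 R 1 with 0 ≠ 1.
(A) □p → ◇p is axiom D; it is valid on a frame exactly when R is serial. R is serial, so valid.
(B) □p → p is axiom T; it is valid on a frame exactly when R is reflexive. R is reflexive, so valid.
(C) ◇□p → p is the dual of axiom B; it is valid on a frame exactly when R is symmetric. R is not symmetric, so not valid.
(D) ◇p → p is valid only on frames where every R-edge is a self-loop. Here R ⊄ identity — not valid.
(E) this is just K, valid on every normal frame.

A, B, E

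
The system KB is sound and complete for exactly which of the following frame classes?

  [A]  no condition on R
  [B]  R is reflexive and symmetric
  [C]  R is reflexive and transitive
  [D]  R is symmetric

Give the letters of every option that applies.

(A) this class determines K, not KB.
(B) this class determines B (= KTB), not KB.
(C) this class determines S4, not KB.
(D) KB is sound and complete for exactly this class.

D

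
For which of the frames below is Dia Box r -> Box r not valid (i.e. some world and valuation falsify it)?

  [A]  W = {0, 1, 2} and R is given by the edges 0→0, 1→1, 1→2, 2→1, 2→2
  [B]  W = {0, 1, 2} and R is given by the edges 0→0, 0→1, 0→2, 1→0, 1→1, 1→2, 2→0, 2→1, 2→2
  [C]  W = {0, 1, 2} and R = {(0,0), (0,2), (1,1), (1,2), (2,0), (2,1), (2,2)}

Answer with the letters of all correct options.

The schema Dia Box r -> Box r is the dual of axiom 5; it is valid on a frame iff R is euclidean.
(A) R is euclidean (any two R-successors of the same world are R-related), so the schema is valid here.
(B) R is euclidean (any two R-successors of the same world are R-related), so the schema is valid here.
(C) R is not euclidean (2 R 0 and 2 R 1 but not 0 R 1), so the schema fails here.

C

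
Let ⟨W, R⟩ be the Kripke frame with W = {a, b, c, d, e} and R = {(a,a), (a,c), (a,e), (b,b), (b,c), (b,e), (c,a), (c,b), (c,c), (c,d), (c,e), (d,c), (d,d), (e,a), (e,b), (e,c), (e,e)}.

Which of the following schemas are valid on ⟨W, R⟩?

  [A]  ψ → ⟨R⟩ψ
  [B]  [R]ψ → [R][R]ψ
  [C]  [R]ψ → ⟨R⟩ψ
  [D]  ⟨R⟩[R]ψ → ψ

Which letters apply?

R is reflexive: each world relates to itself.
R is symmetric: every R-edge is matched by its reverse.
R is not transitive: a R c and c R b but not a R b.
R is serial: every world has an R-successor.
(A) ψ → ⟨R⟩ψ (the dual of axiom T) characterises the reflexive frames. R is reflexive — valid.
(B) [R]ψ → [R][R]ψ is axiom 4, which corresponds to transitivity. R is not transitive — not valid.
(C) axiom D: valid iff R is serial. R is serial — valid.
(D) the dual of axiom B: valid iff R is symmetric. R is symmetric — valid.

A, C, D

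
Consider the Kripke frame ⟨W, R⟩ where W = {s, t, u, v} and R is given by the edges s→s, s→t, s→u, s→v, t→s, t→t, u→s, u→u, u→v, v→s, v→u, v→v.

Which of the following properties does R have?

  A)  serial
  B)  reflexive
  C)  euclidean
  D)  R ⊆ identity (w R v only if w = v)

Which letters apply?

(A) serial: every world has an R-successor.
(B) reflexive: each world relates to itself.
(C) not euclidean: s R t and s R u but not t R u.
(D) not ⊆ identity: s R t with s ≠ t.

A, B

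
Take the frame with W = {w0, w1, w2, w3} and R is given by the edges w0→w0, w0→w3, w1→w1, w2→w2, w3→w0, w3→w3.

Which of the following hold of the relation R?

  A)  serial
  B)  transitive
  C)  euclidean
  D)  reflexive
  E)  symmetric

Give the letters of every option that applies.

(A) serial: every world has an R-successor.
(B) transitive: R is closed under composition.
(C) euclidean: any two R-successors of the same world are R-related.
(D) reflexive: each world relates to itself.
(E) symmetric: every R-edge is matched by its reverse.

A, B, C, D, E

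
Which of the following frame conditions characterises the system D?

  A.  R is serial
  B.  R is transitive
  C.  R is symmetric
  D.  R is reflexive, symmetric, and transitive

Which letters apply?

(A) D is sound and complete for exactly this class.
(B) this class determines K4, not D.
(C) this class determines KB, not D.
(D) this class determines S5, not D.

A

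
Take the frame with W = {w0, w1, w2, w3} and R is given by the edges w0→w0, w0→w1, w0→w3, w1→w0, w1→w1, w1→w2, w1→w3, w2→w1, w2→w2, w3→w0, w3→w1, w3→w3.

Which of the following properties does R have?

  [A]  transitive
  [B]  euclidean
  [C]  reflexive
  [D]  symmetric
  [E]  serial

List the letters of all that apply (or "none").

(A) not transitive: w0 R w1 and w1 R w2 but not w0 R w2.
(B) not euclidean: w1 R w0 and w1 R w2 but not w0 R w2.
(C) reflexive: each world relates to itself.
(D) symmetric: every R-edge is matched by its reverse.
(E) serial: every world has an R-successor.

C, D, E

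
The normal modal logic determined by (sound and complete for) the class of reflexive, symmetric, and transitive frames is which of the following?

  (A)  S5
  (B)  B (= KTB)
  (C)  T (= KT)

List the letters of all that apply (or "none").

A

(A) S5 is determined by exactly this class.
(B) B (= KTB) is determined by the class of reflexive and symmetric frames.
(C) T (= KT) is determined by the class of reflexive frames.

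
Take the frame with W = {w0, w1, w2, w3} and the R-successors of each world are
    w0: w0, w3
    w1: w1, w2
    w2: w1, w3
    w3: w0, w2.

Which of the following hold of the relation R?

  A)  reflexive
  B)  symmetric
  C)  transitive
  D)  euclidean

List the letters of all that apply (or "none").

(A) not reflexive: not w2 R w2.
(B) symmetric: every R-edge is matched by its reverse.
(C) not transitive: w0 R w3 and w3 R w2 but not w0 R w2.
(D) not euclidean: w2 R w1 and w2 R w3 but not w1 R w3.

B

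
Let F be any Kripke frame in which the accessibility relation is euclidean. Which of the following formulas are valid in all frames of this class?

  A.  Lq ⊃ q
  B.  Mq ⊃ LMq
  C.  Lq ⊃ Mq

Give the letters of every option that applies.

B

(A) Lq ⊃ q (axiom T) characterises the reflexive frames. Such an R need not be reflexive — not valid.
(B) Mq ⊃ LMq is axiom 5, which corresponds to the euclidean property. Every such R is euclidean — valid.
(C) Lq ⊃ Mq is axiom D, which corresponds to seriality. Such an R need not be serial — not valid.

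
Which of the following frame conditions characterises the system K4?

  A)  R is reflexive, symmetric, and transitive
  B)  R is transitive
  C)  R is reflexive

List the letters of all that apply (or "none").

B

(A) this class determines S5, not K4.
(B) K4 is sound and complete for exactly this class.
(C) this class determines T (= KT), not K4.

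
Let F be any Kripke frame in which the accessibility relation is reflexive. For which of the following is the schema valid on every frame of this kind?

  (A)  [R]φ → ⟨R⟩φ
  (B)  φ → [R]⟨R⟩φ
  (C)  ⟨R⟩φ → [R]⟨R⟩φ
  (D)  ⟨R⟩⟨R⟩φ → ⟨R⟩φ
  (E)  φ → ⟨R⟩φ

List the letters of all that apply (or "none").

A reflexive relation is serial.
(A) axiom D: valid iff R is serial. Every such R is serial — valid.
(B) φ → [R]⟨R⟩φ (axiom B) characterises the symmetric frames. Such an R need not be symmetric — not valid.
(C) axiom 5: valid iff R is euclidean. Such an R need not be euclidean — not valid.
(D) ⟨R⟩⟨R⟩φ → ⟨R⟩φ (the dual of axiom 4) characterises the transitive frames. Such an R need not be transitive — not valid.
(E) the dual of axiom T: valid iff R is reflexive. Every such R is reflexive — valid.

A, E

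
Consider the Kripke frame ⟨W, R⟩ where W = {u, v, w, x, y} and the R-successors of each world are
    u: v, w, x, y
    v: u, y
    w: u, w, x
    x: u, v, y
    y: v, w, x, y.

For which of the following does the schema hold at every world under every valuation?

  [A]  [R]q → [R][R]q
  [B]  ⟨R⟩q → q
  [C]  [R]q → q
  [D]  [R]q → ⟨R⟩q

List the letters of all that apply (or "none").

D

R is not reflexive: not u R u.
R is not transitive: u R v and v R u but not u R u.
R is serial: every world has an R-successor.
R is not a subset of the identity: u R v with u ≠ v.
(A) axiom 4: valid iff R is transitive. R is not transitive — not valid.
(B) ⟨R⟩q → q is the converse of T; it holds exactly when R ⊆ identity. Here R ⊄ identity — not valid.
(C) [R]q → q is axiom T, which corresponds to reflexivity. R is not reflexive — not valid.
(D) [R]q → ⟨R⟩q (axiom D) characterises the serial frames. R is serial — valid.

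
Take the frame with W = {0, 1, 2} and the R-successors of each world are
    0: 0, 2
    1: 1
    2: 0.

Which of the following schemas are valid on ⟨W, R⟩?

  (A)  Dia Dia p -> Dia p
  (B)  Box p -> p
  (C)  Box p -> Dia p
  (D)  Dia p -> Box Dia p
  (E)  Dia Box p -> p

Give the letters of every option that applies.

R is not reflexive: not 2 R 2.
R is symmetric: every R-edge is matched by its reverse.
R is not transitive: 2 R 0 and 0 R 2 but not 2 R 2.
R is not euclidean: 0 R 2 and 0 R 2 but not 2 R 2.
R is serial: every world has an R-successor.
(A) Dia Dia p -> Dia p is the dual of axiom 4; it is valid on a frame exactly when R is transitive. R is not transitive, so not valid.
(B) Box p -> p is axiom T, which corresponds to reflexivity. R is not reflexive — not valid.
(C) Box p -> Dia p is axiom D, which corresponds to seriality. R is serial — valid.
(D) axiom 5: valid iff R is euclidean. R is not euclidean — not valid.
(E) the dual of axiom B: valid iff R is symmetric. R is symmetric — valid.

C, E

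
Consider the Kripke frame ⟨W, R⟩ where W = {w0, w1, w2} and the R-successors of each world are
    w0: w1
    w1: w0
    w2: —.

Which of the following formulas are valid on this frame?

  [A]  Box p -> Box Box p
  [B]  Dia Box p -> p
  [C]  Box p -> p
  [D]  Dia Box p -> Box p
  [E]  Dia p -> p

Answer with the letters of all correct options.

B

R is not reflexive: not w0 R w0.
R is symmetric: every R-edge is matched by its reverse.
R is not transitive: w0 R w1 and w1 R w0 but not w0 R w0.
R is not euclidean: w0 R w1 and w0 R w1 but not w1 R w1.
R is not a subset of the identity: w0 R w1 with w0 ≠ w1.
(A) Box p -> Box Box p (axiom 4) characterises the transitive frames. R is not transitive — not valid.
(B) Dia Box p -> p (the dual of axiom B) characterises the symmetric frames. R is symmetric — valid.
(C) Box p -> p is axiom T, which corresponds to reflexivity. R is not reflexive — not valid.
(D) Dia Box p -> Box p (the dual of axiom 5) characterises the euclidean frames. R is not euclidean — not valid.
(E) Dia p -> p is the converse of T; it holds exactly when R ⊆ identity. Here R ⊄ identity — not valid.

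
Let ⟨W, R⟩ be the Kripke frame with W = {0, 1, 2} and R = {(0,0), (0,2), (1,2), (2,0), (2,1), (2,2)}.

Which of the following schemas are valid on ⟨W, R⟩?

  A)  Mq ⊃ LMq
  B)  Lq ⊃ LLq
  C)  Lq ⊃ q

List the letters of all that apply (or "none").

R is not reflexive: not 1 R 1.
R is not transitive: 0 R 2 and 2 R 1 but not 0 R 1.
R is not euclidean: 2 R 0 and 2 R 1 but not 0 R 1.
(A) Mq ⊃ LMq is axiom 5, which corresponds to the euclidean property. R is not euclidean — not valid.
(B) Lq ⊃ LLq is axiom 4, which corresponds to transitivity. R is not transitive — not valid.
(C) Lq ⊃ q (axiom T) characterises the reflexive frames. R is not reflexive — not valid.

none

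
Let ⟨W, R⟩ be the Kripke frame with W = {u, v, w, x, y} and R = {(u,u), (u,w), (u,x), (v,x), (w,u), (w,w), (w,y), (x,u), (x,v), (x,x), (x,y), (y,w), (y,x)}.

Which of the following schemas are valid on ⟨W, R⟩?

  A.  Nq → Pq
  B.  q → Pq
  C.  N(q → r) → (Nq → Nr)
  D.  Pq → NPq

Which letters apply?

A, C

R is not reflexive: not v R v.
R is not euclidean: u R w and u R x but not w R x.
R is serial: every world has an R-successor.
(A) axiom D: valid iff R is serial. R is serial — valid.
(B) q → Pq (the dual of axiom T) characterises the reflexive frames. R is not reflexive — not valid.
(C) N(q → r) → (Nq → Nr) is axiom K, valid on every Kripke frame — valid.
(D) axiom 5: valid iff R is euclidean. R is not euclidean — not valid.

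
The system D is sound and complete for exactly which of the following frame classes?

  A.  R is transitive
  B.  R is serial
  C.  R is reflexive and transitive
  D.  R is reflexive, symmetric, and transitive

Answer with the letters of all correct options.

(A) this class determines K4, not D.
(B) D is sound and complete for exactly this class.
(C) this class determines S4, not D.
(D) this class determines S5, not D.

B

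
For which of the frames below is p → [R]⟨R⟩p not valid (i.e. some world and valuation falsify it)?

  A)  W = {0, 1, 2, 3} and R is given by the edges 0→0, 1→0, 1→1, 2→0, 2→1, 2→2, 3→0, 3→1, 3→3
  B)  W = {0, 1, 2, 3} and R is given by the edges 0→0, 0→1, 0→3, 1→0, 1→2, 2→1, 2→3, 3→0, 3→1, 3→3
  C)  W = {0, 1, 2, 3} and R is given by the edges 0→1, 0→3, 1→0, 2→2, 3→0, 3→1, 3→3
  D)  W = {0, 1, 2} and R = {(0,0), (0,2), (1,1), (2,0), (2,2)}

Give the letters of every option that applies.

A, B, C

The schema p → [R]⟨R⟩p is axiom B; it is valid on a frame iff R is symmetric.
(A) R is not symmetric (1 R 0 but not 0 R 1), so the schema fails here.
(B) R is not symmetric (2 R 3 but not 3 R 2), so the schema fails here.
(C) R is not symmetric (3 R 1 but not 1 R 3), so the schema fails here.
(D) R is symmetric (every R-edge is matched by its reverse), so the schema is valid here.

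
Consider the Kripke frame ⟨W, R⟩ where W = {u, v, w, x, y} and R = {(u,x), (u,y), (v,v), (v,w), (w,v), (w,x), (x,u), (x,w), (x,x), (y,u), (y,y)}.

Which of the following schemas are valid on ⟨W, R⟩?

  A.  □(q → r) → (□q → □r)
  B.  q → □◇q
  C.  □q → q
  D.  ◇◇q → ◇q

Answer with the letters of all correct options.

R is not reflexive: not u R u.
R is symmetric: every R-edge is matched by its reverse.
R is not transitive: u R x and x R u but not u R u.
(A) □(q → r) → (□q → □r) is the K axiom; it holds on all frames — valid.
(B) q → □◇q (axiom B) characterises the symmetric frames. R is symmetric — valid.
(C) axiom T: valid iff R is reflexive. R is not reflexive — not valid.
(D) ◇◇q → ◇q is the dual of axiom 4, which corresponds to transitivity. R is not transitive — not valid.

A, B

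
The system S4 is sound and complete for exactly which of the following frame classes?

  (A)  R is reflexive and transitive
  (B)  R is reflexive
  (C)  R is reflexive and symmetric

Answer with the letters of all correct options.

(A) S4 is sound and complete for exactly this class.
(B) this class determines T (= KT), not S4.
(C) this class determines B (= KTB), not S4.

A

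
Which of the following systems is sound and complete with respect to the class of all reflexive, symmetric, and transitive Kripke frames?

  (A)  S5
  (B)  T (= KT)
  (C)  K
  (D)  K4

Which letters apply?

(A) S5 is determined by exactly this class.
(B) T (= KT) is determined by the class of reflexive frames.
(C) K is determined by the class of arbitrary frames.
(D) K4 is determined by the class of transitive frames.

A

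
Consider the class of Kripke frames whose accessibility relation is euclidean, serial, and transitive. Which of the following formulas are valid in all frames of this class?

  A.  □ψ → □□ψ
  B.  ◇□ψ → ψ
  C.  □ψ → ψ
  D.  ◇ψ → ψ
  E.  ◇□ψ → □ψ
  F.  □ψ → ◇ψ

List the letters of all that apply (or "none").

A, E, F

(A) □ψ → □□ψ is axiom 4; it is valid on a frame exactly when R is transitive. Every such R is transitive, so valid.
(B) ◇□ψ → ψ (the dual of axiom B) characterises the symmetric frames. Such an R need not be symmetric — not valid.
(C) □ψ → ψ is axiom T, which corresponds to reflexivity. Such an R need not be reflexive — not valid.
(D) ◇ψ → ψ (the converse of T) corresponds to R being a subset of the identity. Such an R need not be a subset of the identity, so not valid.
(E) ◇□ψ → □ψ (the dual of axiom 5) characterises the euclidean frames. Every such R is euclidean — valid.
(F) axiom D: valid iff R is serial. Every such R is serial — valid.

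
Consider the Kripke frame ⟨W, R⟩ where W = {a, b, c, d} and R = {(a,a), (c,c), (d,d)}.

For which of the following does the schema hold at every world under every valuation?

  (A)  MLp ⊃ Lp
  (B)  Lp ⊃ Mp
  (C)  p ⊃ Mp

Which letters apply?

R is not reflexive: not b R b.
R is euclidean: any two R-successors of the same world are R-related.
R is not serial: b has no R-successor.
(A) MLp ⊃ Lp is the dual of axiom 5; it is valid on a frame exactly when R is euclidean. R is euclidean, so valid.
(B) axiom D: valid iff R is serial. R is not serial — not valid.
(C) p ⊃ Mp is the dual of axiom T, which corresponds to reflexivity. R is not reflexive — not valid.

A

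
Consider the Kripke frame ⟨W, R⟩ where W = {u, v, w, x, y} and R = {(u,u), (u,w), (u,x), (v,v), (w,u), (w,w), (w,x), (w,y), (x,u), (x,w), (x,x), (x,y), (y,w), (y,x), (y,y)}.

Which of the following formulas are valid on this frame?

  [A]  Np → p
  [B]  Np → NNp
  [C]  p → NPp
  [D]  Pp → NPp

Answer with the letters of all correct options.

A, C

R is reflexive: each world relates to itself.
R is symmetric: every R-edge is matched by its reverse.
R is not transitive: u R w and w R y but not u R y.
R is not euclidean: w R u and w R y but not u R y.
(A) axiom T: valid iff R is reflexive. R is reflexive — valid.
(B) Np → NNp is axiom 4; it is valid on a frame exactly when R is transitive. R is not transitive, so not valid.
(C) axiom B: valid iff R is symmetric. R is symmetric — valid.
(D) Pp → NPp is axiom 5; it is valid on a frame exactly when R is euclidean. R is not euclidean, so not valid.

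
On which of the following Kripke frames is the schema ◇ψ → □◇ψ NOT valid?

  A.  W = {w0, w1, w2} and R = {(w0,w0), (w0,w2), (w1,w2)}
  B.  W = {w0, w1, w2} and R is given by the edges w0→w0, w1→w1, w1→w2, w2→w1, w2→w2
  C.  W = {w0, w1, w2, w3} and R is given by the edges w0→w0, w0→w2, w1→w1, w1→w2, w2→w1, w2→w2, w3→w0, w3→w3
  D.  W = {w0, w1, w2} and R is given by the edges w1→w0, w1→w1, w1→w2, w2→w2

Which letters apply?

A, C, D

The schema ◇ψ → □◇ψ is axiom 5; it is valid on a frame iff R is euclidean.
(A) R is not euclidean (w0 R w2 and w0 R w0 but not w2 R w0), so the schema fails here.
(B) R is euclidean (any two R-successors of the same world are R-related), so the schema is valid here.
(C) R is not euclidean (w0 R w2 and w0 R w0 but not w2 R w0), so the schema fails here.
(D) R is not euclidean (w1 R w0 and w1 R w1 but not w0 R w1), so the schema fails here.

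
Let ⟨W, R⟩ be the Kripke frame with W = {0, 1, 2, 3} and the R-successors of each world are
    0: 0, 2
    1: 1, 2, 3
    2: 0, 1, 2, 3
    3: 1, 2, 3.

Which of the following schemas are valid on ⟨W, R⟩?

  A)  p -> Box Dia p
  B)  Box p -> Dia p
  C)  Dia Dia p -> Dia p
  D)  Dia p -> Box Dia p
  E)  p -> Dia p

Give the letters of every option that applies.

A, B, E

R is reflexive: each world relates to itself.
R is symmetric: every R-edge is matched by its reverse.
R is not transitive: 0 R 2 and 2 R 1 but not 0 R 1.
R is not euclidean: 2 R 0 and 2 R 1 but not 0 R 1.
R is serial: every world has an R-successor.
(A) p -> Box Dia p is axiom B, which corresponds to symmetry. R is symmetric — valid.
(B) Box p -> Dia p is axiom D; it is valid on a frame exactly when R is serial. R is serial, so valid.
(C) Dia Dia p -> Dia p is the dual of axiom 4, which corresponds to transitivity. R is not transitive — not valid.
(D) axiom 5: valid iff R is euclidean. R is not euclidean — not valid.
(E) p -> Dia p (the dual of axiom T) characterises the reflexive frames. R is reflexive — valid.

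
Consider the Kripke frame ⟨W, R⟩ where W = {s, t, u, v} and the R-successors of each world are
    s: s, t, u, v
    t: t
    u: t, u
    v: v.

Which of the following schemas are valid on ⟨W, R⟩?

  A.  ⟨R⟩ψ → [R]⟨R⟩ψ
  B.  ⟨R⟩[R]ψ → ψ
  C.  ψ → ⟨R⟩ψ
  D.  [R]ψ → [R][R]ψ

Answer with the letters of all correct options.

C, D

R is reflexive: each world relates to itself.
R is not symmetric: s R t but not t R s.
R is transitive: R is closed under composition.
R is not euclidean: s R t and s R s but not t R s.
(A) axiom 5: valid iff R is euclidean. R is not euclidean — not valid.
(B) ⟨R⟩[R]ψ → ψ is the dual of axiom B; it is valid on a frame exactly when R is symmetric. R is not symmetric, so not valid.
(C) ψ → ⟨R⟩ψ (the dual of axiom T) characterises the reflexive frames. R is reflexive — valid.
(D) axiom 4: valid iff R is transitive. R is transitive — valid.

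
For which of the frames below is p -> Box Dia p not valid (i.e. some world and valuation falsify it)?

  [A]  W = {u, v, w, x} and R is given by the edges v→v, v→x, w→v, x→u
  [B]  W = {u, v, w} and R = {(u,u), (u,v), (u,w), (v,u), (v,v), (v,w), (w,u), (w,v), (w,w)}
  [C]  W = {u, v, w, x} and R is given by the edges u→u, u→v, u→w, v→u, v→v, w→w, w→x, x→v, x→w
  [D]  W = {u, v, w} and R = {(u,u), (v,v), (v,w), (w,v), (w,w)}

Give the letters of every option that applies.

The schema p -> Box Dia p is axiom B; it is valid on a frame iff R is symmetric.
(A) R is not symmetric (v R x but not x R v), so the schema fails here.
(B) R is symmetric (every R-edge is matched by its reverse), so the schema is valid here.
(C) R is not symmetric (u R w but not w R u), so the schema fails here.
(D) R is symmetric (every R-edge is matched by its reverse), so the schema is valid here.

A, C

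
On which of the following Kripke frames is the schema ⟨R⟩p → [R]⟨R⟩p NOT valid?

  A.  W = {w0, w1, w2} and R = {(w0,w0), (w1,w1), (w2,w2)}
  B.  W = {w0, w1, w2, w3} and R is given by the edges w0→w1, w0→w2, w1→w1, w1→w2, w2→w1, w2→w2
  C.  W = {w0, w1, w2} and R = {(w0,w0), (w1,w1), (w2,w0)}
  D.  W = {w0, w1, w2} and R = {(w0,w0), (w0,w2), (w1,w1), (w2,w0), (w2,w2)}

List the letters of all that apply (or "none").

none

The schema ⟨R⟩p → [R]⟨R⟩p is axiom 5; it is valid on a frame iff R is euclidean.
(A) R is euclidean (any two R-successors of the same world are R-related), so the schema is valid here.
(B) R is euclidean (any two R-successors of the same world are R-related), so the schema is valid here.
(C) R is euclidean (any two R-successors of the same world are R-related), so the schema is valid here.
(D) R is euclidean (any two R-successors of the same world are R-related), so the schema is valid here.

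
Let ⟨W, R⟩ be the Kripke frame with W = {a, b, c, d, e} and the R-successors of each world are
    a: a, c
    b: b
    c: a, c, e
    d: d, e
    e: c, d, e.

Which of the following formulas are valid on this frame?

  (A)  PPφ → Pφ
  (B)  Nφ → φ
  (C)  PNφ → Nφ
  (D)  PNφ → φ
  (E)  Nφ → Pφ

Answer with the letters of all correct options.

R is reflexive: each world relates to itself.
R is symmetric: every R-edge is matched by its reverse.
R is not transitive: a R c and c R e but not a R e.
R is not euclidean: c R a and c R e but not a R e.
R is serial: every world has an R-successor.
(A) the dual of axiom 4: valid iff R is transitive. R is not transitive — not valid.
(B) Nφ → φ (axiom T) characterises the reflexive frames. R is reflexive — valid.
(C) PNφ → Nφ (the dual of axiom 5) characterises the euclidean frames. R is not euclidean — not valid.
(D) PNφ → φ is the dual of axiom B; it is valid on a frame exactly when R is symmetric. R is symmetric, so valid.
(E) Nφ → Pφ (axiom D) characterises the serial frames. R is serial — valid.

B, D, E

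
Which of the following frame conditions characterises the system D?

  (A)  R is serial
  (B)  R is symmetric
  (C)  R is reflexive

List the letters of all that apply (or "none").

(A) D is sound and complete for exactly this class.
(B) this class determines KB, not D.
(C) this class determines T (= KT), not D.

A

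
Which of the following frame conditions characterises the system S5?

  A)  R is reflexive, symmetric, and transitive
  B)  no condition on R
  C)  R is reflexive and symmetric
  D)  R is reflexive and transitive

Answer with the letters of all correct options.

(A) S5 is sound and complete for exactly this class.
(B) this class determines K, not S5.
(C) this class determines B (= KTB), not S5.
(D) this class determines S4, not S5.

A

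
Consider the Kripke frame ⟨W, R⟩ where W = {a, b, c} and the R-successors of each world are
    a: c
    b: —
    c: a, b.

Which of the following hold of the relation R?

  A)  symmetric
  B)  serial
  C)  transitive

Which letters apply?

none

(A) not symmetric: c R b but not b R c.
(B) not serial: b has no R-successor.
(C) not transitive: a R c and c R a but not a R a.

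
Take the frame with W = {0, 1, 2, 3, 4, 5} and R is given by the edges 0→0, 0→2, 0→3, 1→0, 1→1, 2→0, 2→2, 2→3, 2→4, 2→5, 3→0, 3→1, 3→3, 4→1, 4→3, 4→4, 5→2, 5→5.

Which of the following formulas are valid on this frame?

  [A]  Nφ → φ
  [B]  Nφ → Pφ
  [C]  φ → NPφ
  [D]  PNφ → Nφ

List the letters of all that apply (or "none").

R is reflexive: each world relates to itself.
R is not symmetric: 1 R 0 but not 0 R 1.
R is not euclidean: 0 R 3 and 0 R 2 but not 3 R 2.
R is serial: every world has an R-successor.
(A) axiom T: valid iff R is reflexive. R is reflexive — valid.
(B) Nφ → Pφ (axiom D) characterises the serial frames. R is serial — valid.
(C) φ → NPφ (axiom B) characterises the symmetric frames. R is not symmetric — not valid.
(D) PNφ → Nφ is the dual of axiom 5, which corresponds to the euclidean property. R is not euclidean — not valid.

A, B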